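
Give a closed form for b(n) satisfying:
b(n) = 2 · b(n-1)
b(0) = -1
Pure geometric recurrence with ratio 2.
By induction b(n) = b(0) · (2)^n = - 2^{n}.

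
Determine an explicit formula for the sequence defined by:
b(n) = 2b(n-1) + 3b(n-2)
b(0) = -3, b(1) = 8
Characteristic equation: x² - 2x - 3 = 0, which factors as (x - (-1))(x - (3)) = 0.
Roots r₁ = -1, r₂ = 3 (distinct).
General solution: b(n) = A·(-1)^n + B·(3)^n.
From b(0) = -3: A + B = -3.
From b(1) = 8: -A + 3B = 8.
Solving: A = - \frac{17}{4}, B = \frac{5}{4}.
So b(n) = - \frac{17 \left(-1\right)^{n}}{4} + \frac{5 \cdot 3^{n}}{4}.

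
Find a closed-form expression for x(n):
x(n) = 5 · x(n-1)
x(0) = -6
Pure geometric recurrence with ratio 5.
By induction x(n) = x(0) · (5)^n = - 6 \cdot 5^{n}.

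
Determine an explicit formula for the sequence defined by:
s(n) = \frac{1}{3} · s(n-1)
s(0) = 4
Pure geometric recurrence with ratio \frac{1}{3}.
By induction s(n) = s(0) · (\frac{1}{3})^n = 4 \cdot 3^{- n}.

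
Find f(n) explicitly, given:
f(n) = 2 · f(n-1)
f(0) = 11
Pure geometric recurrence with ratio 2.
By induction f(n) = f(0) · (2)^n = 11 \cdot 2^{n}.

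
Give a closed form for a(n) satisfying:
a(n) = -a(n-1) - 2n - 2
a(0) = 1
First-order linear with linear forcing.
Homogeneous solution: a_h(n) = A·(-1)^n.
Try particular a_p(n) = pn + q. Substituting:
  pn + q = -(p(n-1) + q) - 2n - 2.
Matching the n-coefficient: p = -p - 2 ⇒ p = -1.
Matching constants: q = p - q - 2 ⇒ q = - \frac{3}{2}.
General: a(n) = A·(-1)^n - n - \frac{3}{2}.
Apply a(0) = 1: A - \frac{3}{2} = 1 ⇒ A = \frac{5}{2}.
So a(n) = \frac{5 \left(-1\right)^{n}}{2} - n - \frac{3}{2}.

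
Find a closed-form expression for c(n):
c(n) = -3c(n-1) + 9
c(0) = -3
First-order linear non-homogeneous.
Homogeneous solution: c_h(n) = A·(-3)^n.
Try constant particular solution c_p = K: K = -3K + 9 ⇒ K = \frac{9}{4}.
General: c(n) = A·(-3)^n + \frac{9}{4}.
Apply c(0) = -3: A + \frac{9}{4} = -3 ⇒ A = - \frac{21}{4}.
So c(n) = \frac{9}{4} - \frac{21 \left(-3\right)^{n}}{4}.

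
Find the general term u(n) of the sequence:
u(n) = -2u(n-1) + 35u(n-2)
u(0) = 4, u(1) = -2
Characteristic equation: x² + 2x - 35 = 0, which factors as (x - (5))(x - (-7)) = 0.
Roots r₁ = 5, r₂ = -7 (distinct).
General solution: u(n) = A·(5)^n + B·(-7)^n.
From u(0) = 4: A + B = 4.
From u(1) = -2: 5A - 7B = -2.
Solving: A = \frac{13}{6}, B = \frac{11}{6}.
So u(n) = \frac{11 \left(-7\right)^{n}}{6} + \frac{13 \cdot 5^{n}}{6}.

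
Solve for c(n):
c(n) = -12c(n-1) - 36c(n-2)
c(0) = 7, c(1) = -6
Characteristic equation: x² + 12x + 36 = 0, which is (x - (-6))².
Repeated root r = -6.
General solution: c(n) = (A + Bn)·(-6)^n.
From c(0) = 7: A = 7.
From c(1) = -6: (A + B)·(-6) = -6 ⇒ B = -6.
So c(n) = \left(7 - 6 n\right) \cdot (-6)^n.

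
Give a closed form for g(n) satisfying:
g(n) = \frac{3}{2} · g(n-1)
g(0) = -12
Pure geometric recurrence with ratio \frac{3}{2}.
By induction g(n) = g(0) · (\frac{3}{2})^n = - 12 \left(\frac{3}{2}\right)^{n}.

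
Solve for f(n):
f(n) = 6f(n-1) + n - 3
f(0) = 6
First-order linear with linear forcing.
Homogeneous solution: f_h(n) = A·(6)^n.
Try particular f_p(n) = pn + q. Substituting:
  pn + q = 6(p(n-1) + q) + n - 3.
Matching the n-coefficient: p = 6p + 1 ⇒ p = - \frac{1}{5}.
Matching constants: q = -6p + 6q - 3 ⇒ q = \frac{9}{25}.
General: f(n) = A·(6)^n - \frac{n}{5} + \frac{9}{25}.
Apply f(0) = 6: A + \frac{9}{25} = 6 ⇒ A = \frac{141}{25}.
So f(n) = \frac{141 \cdot 6^{n}}{25} - \frac{n}{5} + \frac{9}{25}.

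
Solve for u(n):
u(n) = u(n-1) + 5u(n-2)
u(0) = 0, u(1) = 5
Characteristic equation: x² - x - 5 = 0.
Discriminant Δ = (1)² + 4·(5) = 21.
Roots r₁,₂ = (1 ± √21)/2, so r₁ = \frac{1}{2} + \frac{\sqrt{21}}{2}, r₂ = \frac{1}{2} - \frac{\sqrt{21}}{2}.
General solution: u(n) = A·r₁^n + B·r₂^n.
From the initial conditions, A + B = 0 and r₁A + r₂B = 5.
Since r₁ - r₂ = √21: A = (5 - (0)r₂)/√21 = \frac{5 \sqrt{21}}{21}, and B = 0 - A = - \frac{5 \sqrt{21}}{21}.
So u(n) = \left(\frac{5 \sqrt{21}}{21}\right)\left(\frac{1}{2} + \frac{\sqrt{21}}{2}\right)^n + \left(- \frac{5 \sqrt{21}}{21}\right)\left(\frac{1}{2} - \frac{\sqrt{21}}{2}\right)^n.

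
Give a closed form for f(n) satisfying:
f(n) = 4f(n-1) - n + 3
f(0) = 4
First-order linear with linear forcing.
Homogeneous solution: f_h(n) = A·(4)^n.
Try particular f_p(n) = pn + q. Substituting:
  pn + q = 4(p(n-1) + q) - n + 3.
Matching the n-coefficient: p = 4p - 1 ⇒ p = \frac{1}{3}.
Matching constants: q = -4p + 4q + 3 ⇒ q = - \frac{5}{9}.
General: f(n) = A·(4)^n + \frac{n}{3} - \frac{5}{9}.
Apply f(0) = 4: A - \frac{5}{9} = 4 ⇒ A = \frac{41}{9}.
So f(n) = \frac{41 \cdot 4^{n}}{9} + \frac{n}{3} - \frac{5}{9}.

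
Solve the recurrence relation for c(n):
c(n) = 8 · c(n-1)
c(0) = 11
Pure geometric recurrence with ratio 8.
By induction c(n) = c(0) · (8)^n = 11 \cdot 8^{n}.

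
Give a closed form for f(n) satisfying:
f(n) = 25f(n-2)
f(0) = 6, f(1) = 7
Characteristic equation: x² - 25 = 0, which factors as (x - (-5))(x - (5)) = 0.
Roots r₁ = -5, r₂ = 5 (distinct).
General solution: f(n) = A·(-5)^n + B·(5)^n.
From f(0) = 6: A + B = 6.
From f(1) = 7: -5A + 5B = 7.
Solving: A = \frac{23}{10}, B = \frac{37}{10}.
So f(n) = \frac{23 \left(-5\right)^{n}}{10} + \frac{37 \cdot 5^{n}}{10}.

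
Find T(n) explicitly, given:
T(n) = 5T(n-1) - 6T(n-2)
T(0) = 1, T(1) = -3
Characteristic equation: x² - 5x + 6 = 0, which factors as (x - (3))(x - (2)) = 0.
Roots r₁ = 3, r₂ = 2 (distinct).
General solution: T(n) = A·(3)^n + B·(2)^n.
From T(0) = 1: A + B = 1.
From T(1) = -3: 3A + 2B = -3.
Solving: A = -5, B = 6.
So T(n) = 6 \cdot 2^{n} - 5 \cdot 3^{n}.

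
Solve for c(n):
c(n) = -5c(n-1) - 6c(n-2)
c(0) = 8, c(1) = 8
Characteristic equation: x² + 5x + 6 = 0, which factors as (x - (-3))(x - (-2)) = 0.
Roots r₁ = -3, r₂ = -2 (distinct).
General solution: c(n) = A·(-3)^n + B·(-2)^n.
From c(0) = 8: A + B = 8.
From c(1) = 8: -3A - 2B = 8.
Solving: A = -24, B = 32.
So c(n) = 32 \left(-2\right)^{n} - 24 \left(-3\right)^{n}.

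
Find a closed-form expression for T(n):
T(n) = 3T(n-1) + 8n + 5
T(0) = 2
First-order linear with linear forcing.
Homogeneous solution: T_h(n) = A·(3)^n.
Try particular T_p(n) = pn + q. Substituting:
  pn + q = 3(p(n-1) + q) + 8n + 5.
Matching the n-coefficient: p = 3p + 8 ⇒ p = -4.
Matching constants: q = -3p + 3q + 5 ⇒ q = - \frac{17}{2}.
General: T(n) = A·(3)^n - 4 n - \frac{17}{2}.
Apply T(0) = 2: A - \frac{17}{2} = 2 ⇒ A = \frac{21}{2}.
So T(n) = \frac{21 \cdot 3^{n}}{2} - 4 n - \frac{17}{2}.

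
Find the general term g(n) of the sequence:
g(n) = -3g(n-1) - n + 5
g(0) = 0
First-order linear with linear forcing.
Homogeneous solution: g_h(n) = A·(-3)^n.
Try particular g_p(n) = pn + q. Substituting:
  pn + q = -3(p(n-1) + q) - n + 5.
Matching the n-coefficient: p = -3p - 1 ⇒ p = - \frac{1}{4}.
Matching constants: q = 3p - 3q + 5 ⇒ q = \frac{17}{16}.
General: g(n) = A·(-3)^n - \frac{n}{4} + \frac{17}{16}.
Apply g(0) = 0: A + \frac{17}{16} = 0 ⇒ A = - \frac{17}{16}.
So g(n) = - \frac{17 \left(-3\right)^{n}}{16} - \frac{n}{4} + \frac{17}{16}.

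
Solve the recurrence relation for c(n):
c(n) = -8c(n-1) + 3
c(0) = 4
First-order linear non-homogeneous.
Homogeneous solution: c_h(n) = A·(-8)^n.
Try constant particular solution c_p = K: K = -8K + 3 ⇒ K = \frac{1}{3}.
General: c(n) = A·(-8)^n + \frac{1}{3}.
Apply c(0) = 4: A + \frac{1}{3} = 4 ⇒ A = \frac{11}{3}.
So c(n) = \frac{11 \left(-8\right)^{n}}{3} + \frac{1}{3}.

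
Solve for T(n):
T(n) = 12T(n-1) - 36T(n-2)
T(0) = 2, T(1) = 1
Characteristic equation: x² - 12x + 36 = 0, which is (x - (6))².
Repeated root r = 6.
General solution: T(n) = (A + Bn)·(6)^n.
From T(0) = 2: A = 2.
From T(1) = 1: (A + B)·(6) = 1 ⇒ B = - \frac{11}{6}.
So T(n) = \left(2 - \frac{11 n}{6}\right) \cdot (6)^n.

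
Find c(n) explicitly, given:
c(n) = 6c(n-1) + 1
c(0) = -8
First-order linear non-homogeneous.
Homogeneous solution: c_h(n) = A·(6)^n.
Try constant particular solution c_p = K: K = 6K + 1 ⇒ K = - \frac{1}{5}.
General: c(n) = A·(6)^n - \frac{1}{5}.
Apply c(0) = -8: A - \frac{1}{5} = -8 ⇒ A = - \frac{39}{5}.
So c(n) = - \frac{39 \cdot 6^{n}}{5} - \frac{1}{5}.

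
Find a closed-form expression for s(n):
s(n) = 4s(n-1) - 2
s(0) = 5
First-order linear non-homogeneous.
Homogeneous solution: s_h(n) = A·(4)^n.
Try constant particular solution s_p = K: K = 4K - 2 ⇒ K = \frac{2}{3}.
General: s(n) = A·(4)^n + \frac{2}{3}.
Apply s(0) = 5: A + \frac{2}{3} = 5 ⇒ A = \frac{13}{3}.
So s(n) = \frac{13 \cdot 4^{n}}{3} + \frac{2}{3}.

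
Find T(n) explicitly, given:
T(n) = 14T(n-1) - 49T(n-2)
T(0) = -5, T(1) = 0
Characteristic equation: x² - 14x + 49 = 0, which is (x - (7))².
Repeated root r = 7.
General solution: T(n) = (A + Bn)·(7)^n.
From T(0) = -5: A = -5.
From T(1) = 0: (A + B)·(7) = 0 ⇒ B = 5.
So T(n) = \left(5 n - 5\right) \cdot (7)^n.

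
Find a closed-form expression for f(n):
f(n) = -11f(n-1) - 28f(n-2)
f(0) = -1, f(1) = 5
Characteristic equation: x² + 11x + 28 = 0, which factors as (x - (-7))(x - (-4)) = 0.
Roots r₁ = -7, r₂ = -4 (distinct).
General solution: f(n) = A·(-7)^n + B·(-4)^n.
From f(0) = -1: A + B = -1.
From f(1) = 5: -7A - 4B = 5.
Solving: A = - \frac{1}{3}, B = - \frac{2}{3}.
So f(n) = - \frac{2 \left(-4\right)^{n}}{3} - \frac{\left(-7\right)^{n}}{3}.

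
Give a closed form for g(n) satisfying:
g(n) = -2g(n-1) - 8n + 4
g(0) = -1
First-order linear with linear forcing.
Homogeneous solution: g_h(n) = A·(-2)^n.
Try particular g_p(n) = pn + q. Substituting:
  pn + q = -2(p(n-1) + q) - 8n + 4.
Matching the n-coefficient: p = -2p - 8 ⇒ p = - \frac{8}{3}.
Matching constants: q = 2p - 2q + 4 ⇒ q = - \frac{4}{9}.
General: g(n) = A·(-2)^n - \frac{8 n}{3} - \frac{4}{9}.
Apply g(0) = -1: A - \frac{4}{9} = -1 ⇒ A = - \frac{5}{9}.
So g(n) = - \frac{5 \left(-2\right)^{n}}{9} - \frac{8 n}{3} - \frac{4}{9}.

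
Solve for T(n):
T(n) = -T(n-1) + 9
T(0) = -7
First-order linear non-homogeneous.
Homogeneous solution: T_h(n) = A·(-1)^n.
Try constant particular solution T_p = K: K = -K + 9 ⇒ K = \frac{9}{2}.
General: T(n) = A·(-1)^n + \frac{9}{2}.
Apply T(0) = -7: A + \frac{9}{2} = -7 ⇒ A = - \frac{23}{2}.
So T(n) = \frac{9}{2} - \frac{23 \left(-1\right)^{n}}{2}.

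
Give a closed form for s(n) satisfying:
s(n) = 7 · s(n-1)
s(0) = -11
Pure geometric recurrence with ratio 7.
By induction s(n) = s(0) · (7)^n = - 11 \cdot 7^{n}.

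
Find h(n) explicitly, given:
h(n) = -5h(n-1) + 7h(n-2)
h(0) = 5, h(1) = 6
Characteristic equation: x² + 5x - 7 = 0.
Discriminant Δ = (-5)² + 4·(7) = 53.
Roots r₁,₂ = (-5 ± √53)/2, so r₁ = - \frac{5}{2} + \frac{\sqrt{53}}{2}, r₂ = - \frac{\sqrt{53}}{2} - \frac{5}{2}.
General solution: h(n) = A·r₁^n + B·r₂^n.
From the initial conditions, A + B = 5 and r₁A + r₂B = 6.
Since r₁ - r₂ = √53: A = (6 - (5)r₂)/√53 = \frac{5}{2} + \frac{37 \sqrt{53}}{106}, and B = 5 - A = \frac{5}{2} - \frac{37 \sqrt{53}}{106}.
So h(n) = \left(\frac{5}{2} + \frac{37 \sqrt{53}}{106}\right)\left(- \frac{5}{2} + \frac{\sqrt{53}}{2}\right)^n + \left(\frac{5}{2} - \frac{37 \sqrt{53}}{106}\right)\left(- \frac{\sqrt{53}}{2} - \frac{5}{2}\right)^n.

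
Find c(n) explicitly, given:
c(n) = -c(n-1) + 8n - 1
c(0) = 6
First-order linear with linear forcing.
Homogeneous solution: c_h(n) = A·(-1)^n.
Try particular c_p(n) = pn + q. Substituting:
  pn + q = -(p(n-1) + q) + 8n - 1.
Matching the n-coefficient: p = -p + 8 ⇒ p = 4.
Matching constants: q = p - q - 1 ⇒ q = \frac{3}{2}.
General: c(n) = A·(-1)^n + 4 n + \frac{3}{2}.
Apply c(0) = 6: A + \frac{3}{2} = 6 ⇒ A = \frac{9}{2}.
So c(n) = \frac{9 \left(-1\right)^{n}}{2} + 4 n + \frac{3}{2}.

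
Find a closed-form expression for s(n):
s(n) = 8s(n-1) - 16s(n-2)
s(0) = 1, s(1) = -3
Characteristic equation: x² - 8x + 16 = 0, which is (x - (4))².
Repeated root r = 4.
General solution: s(n) = (A + Bn)·(4)^n.
From s(0) = 1: A = 1.
From s(1) = -3: (A + B)·(4) = -3 ⇒ B = - \frac{7}{4}.
So s(n) = \left(1 - \frac{7 n}{4}\right) \cdot (4)^n.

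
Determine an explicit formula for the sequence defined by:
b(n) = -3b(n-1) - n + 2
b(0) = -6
First-order linear with linear forcing.
Homogeneous solution: b_h(n) = A·(-3)^n.
Try particular b_p(n) = pn + q. Substituting:
  pn + q = -3(p(n-1) + q) - n + 2.
Matching the n-coefficient: p = -3p - 1 ⇒ p = - \frac{1}{4}.
Matching constants: q = 3p - 3q + 2 ⇒ q = \frac{5}{16}.
General: b(n) = A·(-3)^n - \frac{n}{4} + \frac{5}{16}.
Apply b(0) = -6: A + \frac{5}{16} = -6 ⇒ A = - \frac{101}{16}.
So b(n) = - \frac{101 \left(-3\right)^{n}}{16} - \frac{n}{4} + \frac{5}{16}.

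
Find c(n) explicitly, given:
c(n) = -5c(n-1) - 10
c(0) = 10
First-order linear non-homogeneous.
Homogeneous solution: c_h(n) = A·(-5)^n.
Try constant particular solution c_p = K: K = -5K - 10 ⇒ K = - \frac{5}{3}.
General: c(n) = A·(-5)^n - \frac{5}{3}.
Apply c(0) = 10: A - \frac{5}{3} = 10 ⇒ A = \frac{35}{3}.
So c(n) = \frac{35 \left(-5\right)^{n}}{3} - \frac{5}{3}.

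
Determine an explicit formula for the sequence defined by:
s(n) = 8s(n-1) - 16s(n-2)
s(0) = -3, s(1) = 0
Characteristic equation: x² - 8x + 16 = 0, which is (x - (4))².
Repeated root r = 4.
General solution: s(n) = (A + Bn)·(4)^n.
From s(0) = -3: A = -3.
From s(1) = 0: (A + B)·(4) = 0 ⇒ B = 3.
So s(n) = \left(3 n - 3\right) \cdot (4)^n.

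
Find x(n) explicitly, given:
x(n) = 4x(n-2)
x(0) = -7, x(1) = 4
Characteristic equation: x² - 4 = 0, which factors as (x - (2))(x - (-2)) = 0.
Roots r₁ = 2, r₂ = -2 (distinct).
General solution: x(n) = A·(2)^n + B·(-2)^n.
From x(0) = -7: A + B = -7.
From x(1) = 4: 2A - 2B = 4.
Solving: A = - \frac{5}{2}, B = - \frac{9}{2}.
So x(n) = - \frac{9 \left(-2\right)^{n}}{2} - \frac{5 \cdot 2^{n}}{2}.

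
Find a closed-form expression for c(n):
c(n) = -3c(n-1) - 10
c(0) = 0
First-order linear non-homogeneous.
Homogeneous solution: c_h(n) = A·(-3)^n.
Try constant particular solution c_p = K: K = -3K - 10 ⇒ K = - \frac{5}{2}.
General: c(n) = A·(-3)^n - \frac{5}{2}.
Apply c(0) = 0: A - \frac{5}{2} = 0 ⇒ A = \frac{5}{2}.
So c(n) = \frac{5 \left(-3\right)^{n}}{2} - \frac{5}{2}.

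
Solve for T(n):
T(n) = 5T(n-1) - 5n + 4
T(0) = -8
First-order linear with linear forcing.
Homogeneous solution: T_h(n) = A·(5)^n.
Try particular T_p(n) = pn + q. Substituting:
  pn + q = 5(p(n-1) + q) - 5n + 4.
Matching the n-coefficient: p = 5p - 5 ⇒ p = \frac{5}{4}.
Matching constants: q = -5p + 5q + 4 ⇒ q = \frac{9}{16}.
General: T(n) = A·(5)^n + \frac{5 n}{4} + \frac{9}{16}.
Apply T(0) = -8: A + \frac{9}{16} = -8 ⇒ A = - \frac{137}{16}.
So T(n) = - \frac{137 \cdot 5^{n}}{16} + \frac{5 n}{4} + \frac{9}{16}.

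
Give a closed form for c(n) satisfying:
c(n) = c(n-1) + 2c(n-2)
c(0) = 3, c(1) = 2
Characteristic equation: x² - x - 2 = 0, which factors as (x - (2))(x - (-1)) = 0.
Roots r₁ = 2, r₂ = -1 (distinct).
General solution: c(n) = A·(2)^n + B·(-1)^n.
From c(0) = 3: A + B = 3.
From c(1) = 2: 2A - B = 2.
Solving: A = \frac{5}{3}, B = \frac{4}{3}.
So c(n) = \frac{4 \left(-1\right)^{n}}{3} + \frac{5 \cdot 2^{n}}{3}.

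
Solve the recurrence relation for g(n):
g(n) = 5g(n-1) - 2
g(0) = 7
First-order linear non-homogeneous.
Homogeneous solution: g_h(n) = A·(5)^n.
Try constant particular solution g_p = K: K = 5K - 2 ⇒ K = \frac{1}{2}.
General: g(n) = A·(5)^n + \frac{1}{2}.
Apply g(0) = 7: A + \frac{1}{2} = 7 ⇒ A = \frac{13}{2}.
So g(n) = \frac{13 \cdot 5^{n}}{2} + \frac{1}{2}.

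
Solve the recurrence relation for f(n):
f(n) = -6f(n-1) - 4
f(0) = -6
First-order linear non-homogeneous.
Homogeneous solution: f_h(n) = A·(-6)^n.
Try constant particular solution f_p = K: K = -6K - 4 ⇒ K = - \frac{4}{7}.
General: f(n) = A·(-6)^n - \frac{4}{7}.
Apply f(0) = -6: A - \frac{4}{7} = -6 ⇒ A = - \frac{38}{7}.
So f(n) = - \frac{38 \left(-6\right)^{n}}{7} - \frac{4}{7}.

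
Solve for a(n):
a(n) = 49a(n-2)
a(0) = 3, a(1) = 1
Characteristic equation: x² - 49 = 0, which factors as (x - (-7))(x - (7)) = 0.
Roots r₁ = -7, r₂ = 7 (distinct).
General solution: a(n) = A·(-7)^n + B·(7)^n.
From a(0) = 3: A + B = 3.
From a(1) = 1: -7A + 7B = 1.
Solving: A = \frac{10}{7}, B = \frac{11}{7}.
So a(n) = \frac{10 \left(-7\right)^{n}}{7} + \frac{11 \cdot 7^{n}}{7}.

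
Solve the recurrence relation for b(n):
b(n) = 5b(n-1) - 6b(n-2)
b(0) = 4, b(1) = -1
Characteristic equation: x² - 5x + 6 = 0, which factors as (x - (2))(x - (3)) = 0.
Roots r₁ = 2, r₂ = 3 (distinct).
General solution: b(n) = A·(2)^n + B·(3)^n.
From b(0) = 4: A + B = 4.
From b(1) = -1: 2A + 3B = -1.
Solving: A = 13, B = -9.
So b(n) = 13 \cdot 2^{n} - 9 \cdot 3^{n}.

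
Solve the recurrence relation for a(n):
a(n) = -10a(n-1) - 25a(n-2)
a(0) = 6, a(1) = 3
Characteristic equation: x² + 10x + 25 = 0, which is (x - (-5))².
Repeated root r = -5.
General solution: a(n) = (A + Bn)·(-5)^n.
From a(0) = 6: A = 6.
From a(1) = 3: (A + B)·(-5) = 3 ⇒ B = - \frac{33}{5}.
So a(n) = \left(6 - \frac{33 n}{5}\right) \cdot (-5)^n.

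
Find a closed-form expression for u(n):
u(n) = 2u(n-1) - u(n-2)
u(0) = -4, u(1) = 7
Characteristic equation: x² - 2x + 1 = 0, which is (x - (1))².
Repeated root r = 1.
General solution: u(n) = (A + Bn)·(1)^n.
From u(0) = -4: A = -4.
From u(1) = 7: (A + B)·(1) = 7 ⇒ B = 11.
So u(n) = \left(11 n - 4\right) \cdot (1)^n.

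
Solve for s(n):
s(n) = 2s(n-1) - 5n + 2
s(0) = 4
First-order linear with linear forcing.
Homogeneous solution: s_h(n) = A·(2)^n.
Try particular s_p(n) = pn + q. Substituting:
  pn + q = 2(p(n-1) + q) - 5n + 2.
Matching the n-coefficient: p = 2p - 5 ⇒ p = 5.
Matching constants: q = -2p + 2q + 2 ⇒ q = 8.
General: s(n) = A·(2)^n + 5 n + 8.
Apply s(0) = 4: A + 8 = 4 ⇒ A = -4.
So s(n) = - 4 \cdot 2^{n} + 5 n + 8.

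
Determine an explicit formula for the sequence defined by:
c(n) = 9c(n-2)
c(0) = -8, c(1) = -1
Characteristic equation: x² - 9 = 0, which factors as (x - (-3))(x - (3)) = 0.
Roots r₁ = -3, r₂ = 3 (distinct).
General solution: c(n) = A·(-3)^n + B·(3)^n.
From c(0) = -8: A + B = -8.
From c(1) = -1: -3A + 3B = -1.
Solving: A = - \frac{23}{6}, B = - \frac{25}{6}.
So c(n) = - \frac{23 \left(-3\right)^{n}}{6} - \frac{25 \cdot 3^{n}}{6}.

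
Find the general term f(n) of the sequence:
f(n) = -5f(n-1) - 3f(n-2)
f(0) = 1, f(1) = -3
Characteristic equation: x² + 5x + 3 = 0.
Discriminant Δ = (-5)² + 4·(-3) = 13.
Roots r₁,₂ = (-5 ± √13)/2, so r₁ = - \frac{5}{2} + \frac{\sqrt{13}}{2}, r₂ = - \frac{5}{2} - \frac{\sqrt{13}}{2}.
General solution: f(n) = A·r₁^n + B·r₂^n.
From the initial conditions, A + B = 1 and r₁A + r₂B = -3.
Since r₁ - r₂ = √13: A = (-3 - (1)r₂)/√13 = \frac{1}{2} - \frac{\sqrt{13}}{26}, and B = 1 - A = \frac{\sqrt{13}}{26} + \frac{1}{2}.
So f(n) = \left(\frac{1}{2} - \frac{\sqrt{13}}{26}\right)\left(- \frac{5}{2} + \frac{\sqrt{13}}{2}\right)^n + \left(\frac{\sqrt{13}}{26} + \frac{1}{2}\right)\left(- \frac{5}{2} - \frac{\sqrt{13}}{2}\right)^n.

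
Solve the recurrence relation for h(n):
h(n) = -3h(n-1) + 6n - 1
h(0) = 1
First-order linear with linear forcing.
Homogeneous solution: h_h(n) = A·(-3)^n.
Try particular h_p(n) = pn + q. Substituting:
  pn + q = -3(p(n-1) + q) + 6n - 1.
Matching the n-coefficient: p = -3p + 6 ⇒ p = \frac{3}{2}.
Matching constants: q = 3p - 3q - 1 ⇒ q = \frac{7}{8}.
General: h(n) = A·(-3)^n + \frac{3 n}{2} + \frac{7}{8}.
Apply h(0) = 1: A + \frac{7}{8} = 1 ⇒ A = \frac{1}{8}.
So h(n) = \frac{\left(-3\right)^{n}}{8} + \frac{3 n}{2} + \frac{7}{8}.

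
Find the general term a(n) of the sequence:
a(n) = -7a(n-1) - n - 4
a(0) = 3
First-order linear with linear forcing.
Homogeneous solution: a_h(n) = A·(-7)^n.
Try particular a_p(n) = pn + q. Substituting:
  pn + q = -7(p(n-1) + q) - n - 4.
Matching the n-coefficient: p = -7p - 1 ⇒ p = - \frac{1}{8}.
Matching constants: q = 7p - 7q - 4 ⇒ q = - \frac{39}{64}.
General: a(n) = A·(-7)^n - \frac{n}{8} - \frac{39}{64}.
Apply a(0) = 3: A - \frac{39}{64} = 3 ⇒ A = \frac{231}{64}.
So a(n) = \frac{231 \left(-7\right)^{n}}{64} - \frac{n}{8} - \frac{39}{64}.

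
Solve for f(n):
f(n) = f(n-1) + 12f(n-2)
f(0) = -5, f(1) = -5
Characteristic equation: x² - x - 12 = 0, which factors as (x - (-3))(x - (4)) = 0.
Roots r₁ = -3, r₂ = 4 (distinct).
General solution: f(n) = A·(-3)^n + B·(4)^n.
From f(0) = -5: A + B = -5.
From f(1) = -5: -3A + 4B = -5.
Solving: A = - \frac{15}{7}, B = - \frac{20}{7}.
So f(n) = - \frac{15 \left(-3\right)^{n}}{7} - \frac{20 \cdot 4^{n}}{7}.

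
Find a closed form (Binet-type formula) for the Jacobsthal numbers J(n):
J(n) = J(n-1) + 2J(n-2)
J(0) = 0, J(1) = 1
This is the Jacobsthal sequence.
Characteristic equation: x² - x - 2 = 0; roots r₁ = 2, r₂ = -1.
General: J(n) = A·r₁^n + B·r₂^n. Solving with J(0)=0, J(1)=1 gives A = \frac{1}{3}, B = - \frac{1}{3}.
So J(n) = - \frac{\left(-1\right)^{n}}{3} + \frac{2^{n}}{3}.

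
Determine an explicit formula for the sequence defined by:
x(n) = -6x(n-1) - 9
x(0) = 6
First-order linear non-homogeneous.
Homogeneous solution: x_h(n) = A·(-6)^n.
Try constant particular solution x_p = K: K = -6K - 9 ⇒ K = - \frac{9}{7}.
General: x(n) = A·(-6)^n - \frac{9}{7}.
Apply x(0) = 6: A - \frac{9}{7} = 6 ⇒ A = \frac{51}{7}.
So x(n) = \frac{51 \left(-6\right)^{n}}{7} - \frac{9}{7}.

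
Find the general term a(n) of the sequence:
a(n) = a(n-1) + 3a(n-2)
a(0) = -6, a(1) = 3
Characteristic equation: x² - x - 3 = 0.
Discriminant Δ = (1)² + 4·(3) = 13.
Roots r₁,₂ = (1 ± √13)/2, so r₁ = \frac{1}{2} + \frac{\sqrt{13}}{2}, r₂ = \frac{1}{2} - \frac{\sqrt{13}}{2}.
General solution: a(n) = A·r₁^n + B·r₂^n.
From the initial conditions, A + B = -6 and r₁A + r₂B = 3.
Since r₁ - r₂ = √13: A = (3 - (-6)r₂)/√13 = -3 + \frac{6 \sqrt{13}}{13}, and B = -6 - A = -3 - \frac{6 \sqrt{13}}{13}.
So a(n) = \left(-3 + \frac{6 \sqrt{13}}{13}\right)\left(\frac{1}{2} + \frac{\sqrt{13}}{2}\right)^n + \left(-3 - \frac{6 \sqrt{13}}{13}\right)\left(\frac{1}{2} - \frac{\sqrt{13}}{2}\right)^n.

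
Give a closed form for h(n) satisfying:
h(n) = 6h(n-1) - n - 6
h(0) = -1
First-order linear with linear forcing.
Homogeneous solution: h_h(n) = A·(6)^n.
Try particular h_p(n) = pn + q. Substituting:
  pn + q = 6(p(n-1) + q) - n - 6.
Matching the n-coefficient: p = 6p - 1 ⇒ p = \frac{1}{5}.
Matching constants: q = -6p + 6q - 6 ⇒ q = \frac{36}{25}.
General: h(n) = A·(6)^n + \frac{n}{5} + \frac{36}{25}.
Apply h(0) = -1: A + \frac{36}{25} = -1 ⇒ A = - \frac{61}{25}.
So h(n) = - \frac{61 \cdot 6^{n}}{25} + \frac{n}{5} + \frac{36}{25}.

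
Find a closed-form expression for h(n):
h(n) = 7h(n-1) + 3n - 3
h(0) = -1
First-order linear with linear forcing.
Homogeneous solution: h_h(n) = A·(7)^n.
Try particular h_p(n) = pn + q. Substituting:
  pn + q = 7(p(n-1) + q) + 3n - 3.
Matching the n-coefficient: p = 7p + 3 ⇒ p = - \frac{1}{2}.
Matching constants: q = -7p + 7q - 3 ⇒ q = - \frac{1}{12}.
General: h(n) = A·(7)^n - \frac{n}{2} - \frac{1}{12}.
Apply h(0) = -1: A - \frac{1}{12} = -1 ⇒ A = - \frac{11}{12}.
So h(n) = - \frac{11 \cdot 7^{n}}{12} - \frac{n}{2} - \frac{1}{12}.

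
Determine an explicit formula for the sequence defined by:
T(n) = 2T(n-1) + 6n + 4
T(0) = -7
First-order linear with linear forcing.
Homogeneous solution: T_h(n) = A·(2)^n.
Try particular T_p(n) = pn + q. Substituting:
  pn + q = 2(p(n-1) + q) + 6n + 4.
Matching the n-coefficient: p = 2p + 6 ⇒ p = -6.
Matching constants: q = -2p + 2q + 4 ⇒ q = -16.
General: T(n) = A·(2)^n - 6 n - 16.
Apply T(0) = -7: A - 16 = -7 ⇒ A = 9.
So T(n) = 9 \cdot 2^{n} - 6 n - 16.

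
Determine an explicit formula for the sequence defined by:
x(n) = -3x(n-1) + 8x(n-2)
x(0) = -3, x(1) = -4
Characteristic equation: x² + 3x - 8 = 0.
Discriminant Δ = (-3)² + 4·(8) = 41.
Roots r₁,₂ = (-3 ± √41)/2, so r₁ = - \frac{3}{2} + \frac{\sqrt{41}}{2}, r₂ = - \frac{\sqrt{41}}{2} - \frac{3}{2}.
General solution: x(n) = A·r₁^n + B·r₂^n.
From the initial conditions, A + B = -3 and r₁A + r₂B = -4.
Since r₁ - r₂ = √41: A = (-4 - (-3)r₂)/√41 = - \frac{3}{2} - \frac{17 \sqrt{41}}{82}, and B = -3 - A = - \frac{3}{2} + \frac{17 \sqrt{41}}{82}.
So x(n) = \left(- \frac{3}{2} - \frac{17 \sqrt{41}}{82}\right)\left(- \frac{3}{2} + \frac{\sqrt{41}}{2}\right)^n + \left(- \frac{3}{2} + \frac{17 \sqrt{41}}{82}\right)\left(- \frac{\sqrt{41}}{2} - \frac{3}{2}\right)^n.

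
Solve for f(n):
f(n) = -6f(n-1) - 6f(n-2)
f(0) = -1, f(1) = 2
Characteristic equation: x² + 6x + 6 = 0.
Discriminant Δ = (-6)² + 4·(-6) = 12.
Roots r₁,₂ = (-6 ± √12)/2, so r₁ = -3 + \sqrt{3}, r₂ = -3 - \sqrt{3}.
General solution: f(n) = A·r₁^n + B·r₂^n.
From the initial conditions, A + B = -1 and r₁A + r₂B = 2.
Since r₁ - r₂ = √12: A = (2 - (-1)r₂)/√12 = - \frac{1}{2} - \frac{\sqrt{3}}{6}, and B = -1 - A = - \frac{1}{2} + \frac{\sqrt{3}}{6}.
So f(n) = \left(- \frac{1}{2} - \frac{\sqrt{3}}{6}\right)\left(-3 + \sqrt{3}\right)^n + \left(- \frac{1}{2} + \frac{\sqrt{3}}{6}\right)\left(-3 - \sqrt{3}\right)^n.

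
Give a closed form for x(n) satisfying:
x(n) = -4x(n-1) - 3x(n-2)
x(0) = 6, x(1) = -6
Characteristic equation: x² + 4x + 3 = 0, which factors as (x - (-1))(x - (-3)) = 0.
Roots r₁ = -1, r₂ = -3 (distinct).
General solution: x(n) = A·(-1)^n + B·(-3)^n.
From x(0) = 6: A + B = 6.
From x(1) = -6: -A - 3B = -6.
Solving: A = 6, B = 0.
So x(n) = 6 \left(-1\right)^{n}.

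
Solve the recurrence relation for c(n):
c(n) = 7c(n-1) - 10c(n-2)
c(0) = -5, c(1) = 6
Characteristic equation: x² - 7x + 10 = 0, which factors as (x - (5))(x - (2)) = 0.
Roots r₁ = 5, r₂ = 2 (distinct).
General solution: c(n) = A·(5)^n + B·(2)^n.
From c(0) = -5: A + B = -5.
From c(1) = 6: 5A + 2B = 6.
Solving: A = \frac{16}{3}, B = - \frac{31}{3}.
So c(n) = - \frac{31 \cdot 2^{n}}{3} + \frac{16 \cdot 5^{n}}{3}.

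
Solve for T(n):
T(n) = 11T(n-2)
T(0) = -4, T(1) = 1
Characteristic equation: x² - 11 = 0.
Discriminant Δ = (0)² + 4·(11) = 44.
Roots r₁,₂ = (0 ± √44)/2, so r₁ = \sqrt{11}, r₂ = - \sqrt{11}.
General solution: T(n) = A·r₁^n + B·r₂^n.
From the initial conditions, A + B = -4 and r₁A + r₂B = 1.
Since r₁ - r₂ = √44: A = (1 - (-4)r₂)/√44 = -2 + \frac{\sqrt{11}}{22}, and B = -4 - A = -2 - \frac{\sqrt{11}}{22}.
So T(n) = \left(-2 + \frac{\sqrt{11}}{22}\right)\left(\sqrt{11}\right)^n + \left(-2 - \frac{\sqrt{11}}{22}\right)\left(- \sqrt{11}\right)^n.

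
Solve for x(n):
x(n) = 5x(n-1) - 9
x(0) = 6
First-order linear non-homogeneous.
Homogeneous solution: x_h(n) = A·(5)^n.
Try constant particular solution x_p = K: K = 5K - 9 ⇒ K = \frac{9}{4}.
General: x(n) = A·(5)^n + \frac{9}{4}.
Apply x(0) = 6: A + \frac{9}{4} = 6 ⇒ A = \frac{15}{4}.
So x(n) = \frac{15 \cdot 5^{n}}{4} + \frac{9}{4}.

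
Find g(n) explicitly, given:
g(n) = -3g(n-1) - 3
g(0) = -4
First-order linear non-homogeneous.
Homogeneous solution: g_h(n) = A·(-3)^n.
Try constant particular solution g_p = K: K = -3K - 3 ⇒ K = - \frac{3}{4}.
General: g(n) = A·(-3)^n - \frac{3}{4}.
Apply g(0) = -4: A - \frac{3}{4} = -4 ⇒ A = - \frac{13}{4}.
So g(n) = - \frac{13 \left(-3\right)^{n}}{4} - \frac{3}{4}.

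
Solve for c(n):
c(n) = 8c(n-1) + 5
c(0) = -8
First-order linear non-homogeneous.
Homogeneous solution: c_h(n) = A·(8)^n.
Try constant particular solution c_p = K: K = 8K + 5 ⇒ K = - \frac{5}{7}.
General: c(n) = A·(8)^n - \frac{5}{7}.
Apply c(0) = -8: A - \frac{5}{7} = -8 ⇒ A = - \frac{51}{7}.
So c(n) = - \frac{51 \cdot 8^{n}}{7} - \frac{5}{7}.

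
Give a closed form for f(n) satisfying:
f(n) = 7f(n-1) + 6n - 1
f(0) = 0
First-order linear with linear forcing.
Homogeneous solution: f_h(n) = A·(7)^n.
Try particular f_p(n) = pn + q. Substituting:
  pn + q = 7(p(n-1) + q) + 6n - 1.
Matching the n-coefficient: p = 7p + 6 ⇒ p = -1.
Matching constants: q = -7p + 7q - 1 ⇒ q = -1.
General: f(n) = A·(7)^n - n - 1.
Apply f(0) = 0: A - 1 = 0 ⇒ A = 1.
So f(n) = 7^{n} - n - 1.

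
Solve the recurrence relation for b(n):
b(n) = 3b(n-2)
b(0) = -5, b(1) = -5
Characteristic equation: x² - 3 = 0.
Discriminant Δ = (0)² + 4·(3) = 12.
Roots r₁,₂ = (0 ± √12)/2, so r₁ = \sqrt{3}, r₂ = - \sqrt{3}.
General solution: b(n) = A·r₁^n + B·r₂^n.
From the initial conditions, A + B = -5 and r₁A + r₂B = -5.
Since r₁ - r₂ = √12: A = (-5 - (-5)r₂)/√12 = - \frac{5}{2} - \frac{5 \sqrt{3}}{6}, and B = -5 - A = - \frac{5}{2} + \frac{5 \sqrt{3}}{6}.
So b(n) = \left(- \frac{5}{2} - \frac{5 \sqrt{3}}{6}\right)\left(\sqrt{3}\right)^n + \left(- \frac{5}{2} + \frac{5 \sqrt{3}}{6}\right)\left(- \sqrt{3}\right)^n.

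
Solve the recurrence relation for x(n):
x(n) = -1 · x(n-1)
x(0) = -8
Pure geometric recurrence with ratio -1.
By induction x(n) = x(0) · (-1)^n = - 8 \left(-1\right)^{n}.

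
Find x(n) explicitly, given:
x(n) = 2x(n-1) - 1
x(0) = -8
First-order linear non-homogeneous.
Homogeneous solution: x_h(n) = A·(2)^n.
Try constant particular solution x_p = K: K = 2K - 1 ⇒ K = 1.
General: x(n) = A·(2)^n + 1.
Apply x(0) = -8: A + 1 = -8 ⇒ A = -9.
So x(n) = 1 - 9 \cdot 2^{n}.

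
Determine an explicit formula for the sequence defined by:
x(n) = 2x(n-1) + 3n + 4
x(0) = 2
First-order linear with linear forcing.
Homogeneous solution: x_h(n) = A·(2)^n.
Try particular x_p(n) = pn + q. Substituting:
  pn + q = 2(p(n-1) + q) + 3n + 4.
Matching the n-coefficient: p = 2p + 3 ⇒ p = -3.
Matching constants: q = -2p + 2q + 4 ⇒ q = -10.
General: x(n) = A·(2)^n - 3 n - 10.
Apply x(0) = 2: A - 10 = 2 ⇒ A = 12.
So x(n) = 12 \cdot 2^{n} - 3 n - 10.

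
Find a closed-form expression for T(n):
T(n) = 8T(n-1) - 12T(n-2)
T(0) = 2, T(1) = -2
Characteristic equation: x² - 8x + 12 = 0, which factors as (x - (2))(x - (6)) = 0.
Roots r₁ = 2, r₂ = 6 (distinct).
General solution: T(n) = A·(2)^n + B·(6)^n.
From T(0) = 2: A + B = 2.
From T(1) = -2: 2A + 6B = -2.
Solving: A = \frac{7}{2}, B = - \frac{3}{2}.
So T(n) = \frac{7 \cdot 2^{n}}{2} - \frac{3 \cdot 6^{n}}{2}.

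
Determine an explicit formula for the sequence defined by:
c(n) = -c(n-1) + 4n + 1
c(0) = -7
First-order linear with linear forcing.
Homogeneous solution: c_h(n) = A·(-1)^n.
Try particular c_p(n) = pn + q. Substituting:
  pn + q = -(p(n-1) + q) + 4n + 1.
Matching the n-coefficient: p = -p + 4 ⇒ p = 2.
Matching constants: q = p - q + 1 ⇒ q = \frac{3}{2}.
General: c(n) = A·(-1)^n + 2 n + \frac{3}{2}.
Apply c(0) = -7: A + \frac{3}{2} = -7 ⇒ A = - \frac{17}{2}.
So c(n) = - \frac{17 \left(-1\right)^{n}}{2} + 2 n + \frac{3}{2}.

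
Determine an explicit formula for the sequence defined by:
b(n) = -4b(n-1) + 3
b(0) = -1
First-order linear non-homogeneous.
Homogeneous solution: b_h(n) = A·(-4)^n.
Try constant particular solution b_p = K: K = -4K + 3 ⇒ K = \frac{3}{5}.
General: b(n) = A·(-4)^n + \frac{3}{5}.
Apply b(0) = -1: A + \frac{3}{5} = -1 ⇒ A = - \frac{8}{5}.
So b(n) = \frac{3}{5} - \frac{8 \left(-4\right)^{n}}{5}.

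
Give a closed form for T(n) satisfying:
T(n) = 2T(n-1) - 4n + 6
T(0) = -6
First-order linear with linear forcing.
Homogeneous solution: T_h(n) = A·(2)^n.
Try particular T_p(n) = pn + q. Substituting:
  pn + q = 2(p(n-1) + q) - 4n + 6.
Matching the n-coefficient: p = 2p - 4 ⇒ p = 4.
Matching constants: q = -2p + 2q + 6 ⇒ q = 2.
General: T(n) = A·(2)^n + 4 n + 2.
Apply T(0) = -6: A + 2 = -6 ⇒ A = -8.
So T(n) = - 8 \cdot 2^{n} + 4 n + 2.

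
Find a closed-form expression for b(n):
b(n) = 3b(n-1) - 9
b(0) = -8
First-order linear non-homogeneous.
Homogeneous solution: b_h(n) = A·(3)^n.
Try constant particular solution b_p = K: K = 3K - 9 ⇒ K = \frac{9}{2}.
General: b(n) = A·(3)^n + \frac{9}{2}.
Apply b(0) = -8: A + \frac{9}{2} = -8 ⇒ A = - \frac{25}{2}.
So b(n) = \frac{9}{2} - \frac{25 \cdot 3^{n}}{2}.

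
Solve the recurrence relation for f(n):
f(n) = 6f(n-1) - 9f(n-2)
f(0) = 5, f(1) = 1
Characteristic equation: x² - 6x + 9 = 0, which is (x - (3))².
Repeated root r = 3.
General solution: f(n) = (A + Bn)·(3)^n.
From f(0) = 5: A = 5.
From f(1) = 1: (A + B)·(3) = 1 ⇒ B = - \frac{14}{3}.
So f(n) = \left(5 - \frac{14 n}{3}\right) \cdot (3)^n.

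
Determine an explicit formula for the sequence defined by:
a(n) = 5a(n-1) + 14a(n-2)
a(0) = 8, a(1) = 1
Characteristic equation: x² - 5x - 14 = 0, which factors as (x - (-2))(x - (7)) = 0.
Roots r₁ = -2, r₂ = 7 (distinct).
General solution: a(n) = A·(-2)^n + B·(7)^n.
From a(0) = 8: A + B = 8.
From a(1) = 1: -2A + 7B = 1.
Solving: A = \frac{55}{9}, B = \frac{17}{9}.
So a(n) = \frac{55 \left(-2\right)^{n}}{9} + \frac{17 \cdot 7^{n}}{9}.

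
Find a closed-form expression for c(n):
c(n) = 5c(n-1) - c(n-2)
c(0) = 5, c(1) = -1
Characteristic equation: x² - 5x + 1 = 0.
Discriminant Δ = (5)² + 4·(-1) = 21.
Roots r₁,₂ = (5 ± √21)/2, so r₁ = \frac{\sqrt{21}}{2} + \frac{5}{2}, r₂ = \frac{5}{2} - \frac{\sqrt{21}}{2}.
General solution: c(n) = A·r₁^n + B·r₂^n.
From the initial conditions, A + B = 5 and r₁A + r₂B = -1.
Since r₁ - r₂ = √21: A = (-1 - (5)r₂)/√21 = \frac{5}{2} - \frac{9 \sqrt{21}}{14}, and B = 5 - A = \frac{5}{2} + \frac{9 \sqrt{21}}{14}.
So c(n) = \left(\frac{5}{2} - \frac{9 \sqrt{21}}{14}\right)\left(\frac{\sqrt{21}}{2} + \frac{5}{2}\right)^n + \left(\frac{5}{2} + \frac{9 \sqrt{21}}{14}\right)\left(\frac{5}{2} - \frac{\sqrt{21}}{2}\right)^n.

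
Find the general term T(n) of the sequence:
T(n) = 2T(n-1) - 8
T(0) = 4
First-order linear non-homogeneous.
Homogeneous solution: T_h(n) = A·(2)^n.
Try constant particular solution T_p = K: K = 2K - 8 ⇒ K = 8.
General: T(n) = A·(2)^n + 8.
Apply T(0) = 4: A + 8 = 4 ⇒ A = -4.
So T(n) = 8 - 4 \cdot 2^{n}.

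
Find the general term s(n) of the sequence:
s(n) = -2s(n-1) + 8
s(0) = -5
First-order linear non-homogeneous.
Homogeneous solution: s_h(n) = A·(-2)^n.
Try constant particular solution s_p = K: K = -2K + 8 ⇒ K = \frac{8}{3}.
General: s(n) = A·(-2)^n + \frac{8}{3}.
Apply s(0) = -5: A + \frac{8}{3} = -5 ⇒ A = - \frac{23}{3}.
So s(n) = \frac{8}{3} - \frac{23 \left(-2\right)^{n}}{3}.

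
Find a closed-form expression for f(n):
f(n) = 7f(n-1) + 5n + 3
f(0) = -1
First-order linear with linear forcing.
Homogeneous solution: f_h(n) = A·(7)^n.
Try particular f_p(n) = pn + q. Substituting:
  pn + q = 7(p(n-1) + q) + 5n + 3.
Matching the n-coefficient: p = 7p + 5 ⇒ p = - \frac{5}{6}.
Matching constants: q = -7p + 7q + 3 ⇒ q = - \frac{53}{36}.
General: f(n) = A·(7)^n - \frac{5 n}{6} - \frac{53}{36}.
Apply f(0) = -1: A - \frac{53}{36} = -1 ⇒ A = \frac{17}{36}.
So f(n) = \frac{17 \cdot 7^{n}}{36} - \frac{5 n}{6} - \frac{53}{36}.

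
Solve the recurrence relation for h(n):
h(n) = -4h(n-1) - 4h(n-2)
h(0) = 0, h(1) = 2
Characteristic equation: x² + 4x + 4 = 0, which is (x - (-2))².
Repeated root r = -2.
General solution: h(n) = (A + Bn)·(-2)^n.
From h(0) = 0: A = 0.
From h(1) = 2: (A + B)·(-2) = 2 ⇒ B = -1.
So h(n) = \left(- n\right) \cdot (-2)^n.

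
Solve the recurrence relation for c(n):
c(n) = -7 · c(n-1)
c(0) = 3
Pure geometric recurrence with ratio -7.
By induction c(n) = c(0) · (-7)^n = 3 \left(-7\right)^{n}.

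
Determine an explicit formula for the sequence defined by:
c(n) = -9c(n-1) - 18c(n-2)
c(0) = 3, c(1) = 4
Characteristic equation: x² + 9x + 18 = 0, which factors as (x - (-3))(x - (-6)) = 0.
Roots r₁ = -3, r₂ = -6 (distinct).
General solution: c(n) = A·(-3)^n + B·(-6)^n.
From c(0) = 3: A + B = 3.
From c(1) = 4: -3A - 6B = 4.
Solving: A = \frac{22}{3}, B = - \frac{13}{3}.
So c(n) = \frac{22 \left(-3\right)^{n}}{3} - \frac{13 \left(-6\right)^{n}}{3}.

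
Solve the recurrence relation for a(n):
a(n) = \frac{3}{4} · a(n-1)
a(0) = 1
Pure geometric recurrence with ratio \frac{3}{4}.
By induction a(n) = a(0) · (\frac{3}{4})^n = \left(\frac{3}{4}\right)^{n}.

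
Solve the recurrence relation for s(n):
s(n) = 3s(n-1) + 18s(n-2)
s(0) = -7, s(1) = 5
Characteristic equation: x² - 3x - 18 = 0, which factors as (x - (-3))(x - (6)) = 0.
Roots r₁ = -3, r₂ = 6 (distinct).
General solution: s(n) = A·(-3)^n + B·(6)^n.
From s(0) = -7: A + B = -7.
From s(1) = 5: -3A + 6B = 5.
Solving: A = - \frac{47}{9}, B = - \frac{16}{9}.
So s(n) = - \frac{47 \left(-3\right)^{n}}{9} - \frac{16 \cdot 6^{n}}{9}.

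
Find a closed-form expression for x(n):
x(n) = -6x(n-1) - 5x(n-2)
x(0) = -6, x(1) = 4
Characteristic equation: x² + 6x + 5 = 0, which factors as (x - (-5))(x - (-1)) = 0.
Roots r₁ = -5, r₂ = -1 (distinct).
General solution: x(n) = A·(-5)^n + B·(-1)^n.
From x(0) = -6: A + B = -6.
From x(1) = 4: -5A - B = 4.
Solving: A = \frac{1}{2}, B = - \frac{13}{2}.
So x(n) = - \frac{13 \left(-1\right)^{n}}{2} + \frac{\left(-5\right)^{n}}{2}.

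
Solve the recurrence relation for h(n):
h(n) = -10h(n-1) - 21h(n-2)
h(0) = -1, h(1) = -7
Characteristic equation: x² + 10x + 21 = 0, which factors as (x - (-7))(x - (-3)) = 0.
Roots r₁ = -7, r₂ = -3 (distinct).
General solution: h(n) = A·(-7)^n + B·(-3)^n.
From h(0) = -1: A + B = -1.
From h(1) = -7: -7A - 3B = -7.
Solving: A = \frac{5}{2}, B = - \frac{7}{2}.
So h(n) = - \frac{7 \left(-3\right)^{n}}{2} + \frac{5 \left(-7\right)^{n}}{2}.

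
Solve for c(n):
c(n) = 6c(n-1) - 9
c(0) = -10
First-order linear non-homogeneous.
Homogeneous solution: c_h(n) = A·(6)^n.
Try constant particular solution c_p = K: K = 6K - 9 ⇒ K = \frac{9}{5}.
General: c(n) = A·(6)^n + \frac{9}{5}.
Apply c(0) = -10: A + \frac{9}{5} = -10 ⇒ A = - \frac{59}{5}.
So c(n) = \frac{9}{5} - \frac{59 \cdot 6^{n}}{5}.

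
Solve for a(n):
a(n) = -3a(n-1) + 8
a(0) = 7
First-order linear non-homogeneous.
Homogeneous solution: a_h(n) = A·(-3)^n.
Try constant particular solution a_p = K: K = -3K + 8 ⇒ K = 2.
General: a(n) = A·(-3)^n + 2.
Apply a(0) = 7: A + 2 = 7 ⇒ A = 5.
So a(n) = 5 \left(-3\right)^{n} + 2.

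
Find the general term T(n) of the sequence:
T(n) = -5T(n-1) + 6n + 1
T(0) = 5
First-order linear with linear forcing.
Homogeneous solution: T_h(n) = A·(-5)^n.
Try particular T_p(n) = pn + q. Substituting:
  pn + q = -5(p(n-1) + q) + 6n + 1.
Matching the n-coefficient: p = -5p + 6 ⇒ p = 1.
Matching constants: q = 5p - 5q + 1 ⇒ q = 1.
General: T(n) = A·(-5)^n + n + 1.
Apply T(0) = 5: A + 1 = 5 ⇒ A = 4.
So T(n) = 4 \left(-5\right)^{n} + n + 1.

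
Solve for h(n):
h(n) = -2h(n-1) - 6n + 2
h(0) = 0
First-order linear with linear forcing.
Homogeneous solution: h_h(n) = A·(-2)^n.
Try particular h_p(n) = pn + q. Substituting:
  pn + q = -2(p(n-1) + q) - 6n + 2.
Matching the n-coefficient: p = -2p - 6 ⇒ p = -2.
Matching constants: q = 2p - 2q + 2 ⇒ q = - \frac{2}{3}.
General: h(n) = A·(-2)^n - 2 n - \frac{2}{3}.
Apply h(0) = 0: A - \frac{2}{3} = 0 ⇒ A = \frac{2}{3}.
So h(n) = \frac{2 \left(-2\right)^{n}}{3} - 2 n - \frac{2}{3}.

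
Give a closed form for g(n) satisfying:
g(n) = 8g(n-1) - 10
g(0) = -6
First-order linear non-homogeneous.
Homogeneous solution: g_h(n) = A·(8)^n.
Try constant particular solution g_p = K: K = 8K - 10 ⇒ K = \frac{10}{7}.
General: g(n) = A·(8)^n + \frac{10}{7}.
Apply g(0) = -6: A + \frac{10}{7} = -6 ⇒ A = - \frac{52}{7}.
So g(n) = \frac{10}{7} - \frac{52 \cdot 8^{n}}{7}.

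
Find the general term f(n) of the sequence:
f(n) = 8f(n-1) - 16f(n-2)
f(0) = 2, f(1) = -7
Characteristic equation: x² - 8x + 16 = 0, which is (x - (4))².
Repeated root r = 4.
General solution: f(n) = (A + Bn)·(4)^n.
From f(0) = 2: A = 2.
From f(1) = -7: (A + B)·(4) = -7 ⇒ B = - \frac{15}{4}.
So f(n) = \left(2 - \frac{15 n}{4}\right) \cdot (4)^n.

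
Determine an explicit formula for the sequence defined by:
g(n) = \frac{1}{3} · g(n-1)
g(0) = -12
Pure geometric recurrence with ratio \frac{1}{3}.
By induction g(n) = g(0) · (\frac{1}{3})^n = - 12 \cdot 3^{- n}.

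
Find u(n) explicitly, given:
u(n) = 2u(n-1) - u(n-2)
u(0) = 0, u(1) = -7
Characteristic equation: x² - 2x + 1 = 0, which is (x - (1))².
Repeated root r = 1.
General solution: u(n) = (A + Bn)·(1)^n.
From u(0) = 0: A = 0.
From u(1) = -7: (A + B)·(1) = -7 ⇒ B = -7.
So u(n) = \left(- 7 n\right) \cdot (1)^n.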